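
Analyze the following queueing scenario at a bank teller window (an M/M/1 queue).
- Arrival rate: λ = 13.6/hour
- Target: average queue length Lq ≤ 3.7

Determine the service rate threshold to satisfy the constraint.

For M/M/1: Lq = λ²/(μ(μ-λ))
Need Lq ≤ 3.7, i.e. μ(μ-λ) ≥ λ²/3.7
μ² - 13.6μ - 184.96/3.7 ≥ 0  →  μ² - 13.6μ - 49.9892 ≥ 0
Quadratic formula (positive root): μ = [λ + √(λ² + 4×49.9892)]/2
Discriminant: 184.96 + 4×49.9892 = 384.9168, √384.9168 = 19.6193
μ ≥ (13.6 + 19.6193)/2 = 16.6096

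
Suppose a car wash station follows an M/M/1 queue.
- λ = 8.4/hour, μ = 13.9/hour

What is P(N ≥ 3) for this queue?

ρ = λ/μ = 8.4/13.9 = 0.6043
P(N ≥ n) = ρⁿ
P(N ≥ 3) = 0.6043^3
P(N ≥ 3) = 0.2207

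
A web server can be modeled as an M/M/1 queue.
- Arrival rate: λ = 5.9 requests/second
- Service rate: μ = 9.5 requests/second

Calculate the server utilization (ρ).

Server utilization: ρ = λ/μ
ρ = 5.9/9.5 = 0.6211
The server is busy 62.11% of the time.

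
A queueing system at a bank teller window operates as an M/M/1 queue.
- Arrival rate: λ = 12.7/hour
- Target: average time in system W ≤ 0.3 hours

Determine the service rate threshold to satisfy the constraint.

For M/M/1: W = 1/(μ-λ)
Need W ≤ 0.3, so 1/(μ-λ) ≤ 0.3
μ - λ ≥ 1/0.3 = 3.3333
μ ≥ 12.7 + 3.3333 = 16.0333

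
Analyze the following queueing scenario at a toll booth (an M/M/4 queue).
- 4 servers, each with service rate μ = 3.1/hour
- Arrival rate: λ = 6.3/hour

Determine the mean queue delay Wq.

Traffic intensity: ρ = λ/(cμ) = 6.3/(4×3.1) = 0.5081
Since ρ = 0.5081 < 1, system is stable.
Offered load a = λ/μ = cρ = 6.3/3.1 = 2.0323
P₀ = [ Σₙ₌₀^3 aⁿ/n! + a^4/(4!(1-ρ)) ]⁻¹
Σ = a^0/0! + a^1/1! + a^2/2! + a^3/3! = 1.0000 + 2.0323 + 2.0650 + 1.3989 = 6.4962
a^4/(4!(1-ρ)) = 17.0575/(24 × 0.491935) = 1.4448
P₀ = 1/(6.4962 + 1.4448) = 0.1259
Lq = P₀·a^4·ρ / (4!(1-ρ)²) = 0.1259 × 17.0575 × 0.5081 / (24 × 0.2420) = 0.1879
Wq = Lq/λ = 0.1879/6.3 = 0.02983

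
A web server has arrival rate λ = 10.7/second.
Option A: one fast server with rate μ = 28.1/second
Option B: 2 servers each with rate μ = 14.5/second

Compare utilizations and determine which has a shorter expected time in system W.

Option A: single server μ = 28.1 (M/M/1)
  ρ_A = 10.7/28.1 = 0.3808
  W_A = 1/(μ-λ) = 1/(28.1-10.7) = 1/17.40 = 0.05747

Option B: 2 servers μ = 14.5 (M/M/2)
  ρ_B = λ/(cμ) = 10.7/(2×14.5) = 0.3690
  Offered load a = λ/μ = cρ = 10.7/14.5 = 0.7379
  P₀ = [ Σₙ₌₀^1 aⁿ/n! + a^2/(2!(1-ρ)) ]⁻¹
  Σ = a^0/0! + a^1/1! = 1.0000 + 0.7379 = 1.7379
  a^2/(2!(1-ρ)) = 0.5445/(2 × 0.6310) = 0.4315
  P₀ = 1/(1.7379 + 0.4315) = 0.4610
  Lq = P₀·a^2·ρ / (2!(1-ρ)²) = 0.4610 × 0.5445 × 0.3690 / (2 × 0.3982) = 0.1163
  Wq_B = Lq/λ = 0.11629/10.7 = 0.010868
  W_B = Wq_B + 1/μ = 0.010868 + 0.068966 = 0.07983

Since W_A = 0.05747 < W_B = 0.07983, Option A (single fast server) has the shorter time in system.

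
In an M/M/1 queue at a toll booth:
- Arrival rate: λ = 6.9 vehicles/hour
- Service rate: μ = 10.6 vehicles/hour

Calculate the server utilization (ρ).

Server utilization: ρ = λ/μ
ρ = 6.9/10.6 = 0.6509
The server is busy 65.09% of the time.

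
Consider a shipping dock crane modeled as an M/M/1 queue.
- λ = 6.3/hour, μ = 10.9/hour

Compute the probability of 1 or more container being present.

ρ = λ/μ = 6.3/10.9 = 0.5780
P(N ≥ n) = ρⁿ
P(N ≥ 1) = 0.5780^1
P(N ≥ 1) = 0.5780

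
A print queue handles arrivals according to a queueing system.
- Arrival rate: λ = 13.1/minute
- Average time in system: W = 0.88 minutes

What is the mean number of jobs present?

Little's Law: L = λW
L = 13.1 × 0.88 = 11.5280 jobs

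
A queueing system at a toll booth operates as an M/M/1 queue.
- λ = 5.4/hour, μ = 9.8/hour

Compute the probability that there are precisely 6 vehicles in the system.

ρ = λ/μ = 5.4/9.8 = 0.55102
P(n) = (1-ρ)ρⁿ
P(6) = (1-0.55102) × 0.55102^6
P(6) = 0.4490 × 0.02799
P(6) = 0.01257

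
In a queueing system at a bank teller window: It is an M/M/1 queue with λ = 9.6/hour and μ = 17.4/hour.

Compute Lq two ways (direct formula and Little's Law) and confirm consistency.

Method 1 (direct): Lq = λ²/(μ(μ-λ)) = 92.16/(17.4 × 7.80) = 0.6790

Method 2 (Little's Law):
W = 1/(μ-λ) = 1/7.80 = 0.1282
Wq = W - 1/μ = 0.1282 - 0.05747 = 0.07073
Lq = λWq = 9.6 × 0.07073 = 0.6790 ✔ (matches Method 1)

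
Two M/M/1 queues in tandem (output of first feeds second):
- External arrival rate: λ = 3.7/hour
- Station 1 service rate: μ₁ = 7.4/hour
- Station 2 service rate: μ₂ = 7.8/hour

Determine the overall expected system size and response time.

By Jackson's theorem, each station behaves as independent M/M/1.
Station 1: ρ₁ = 3.7/7.4 = 0.5000, L₁ = ρ₁/(1-ρ₁) = λ/(μ₁-λ) = 3.7/3.70 = 1.0000
Station 2: ρ₂ = 3.7/7.8 = 0.4744, L₂ = ρ₂/(1-ρ₂) = λ/(μ₂-λ) = 3.7/4.10 = 0.9024
Total: L = L₁ + L₂ = 1.0000 + 0.9024 = 1.9024
W = L/λ = 1.9024/3.7 = 0.5142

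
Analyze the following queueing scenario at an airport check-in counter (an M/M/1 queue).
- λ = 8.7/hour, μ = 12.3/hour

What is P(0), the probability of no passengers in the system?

ρ = λ/μ = 8.7/12.3 = 0.7073
P(0) = 1 - ρ = 1 - 0.7073 = 0.2927
The server is idle 29.27% of the time.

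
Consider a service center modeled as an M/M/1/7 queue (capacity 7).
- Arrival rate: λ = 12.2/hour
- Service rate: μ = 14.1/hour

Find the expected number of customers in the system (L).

ρ = λ/μ = 12.2/14.1 = 0.86525
P₀ = (1-ρ)/(1-ρ^(K+1)) = (1-0.86525)/(1-0.86525^8) = 0.1348/0.6859 = 0.1965
P_K = P₀×ρ^K = 0.19647 × 0.86525^7 = 0.19647 × 0.36307 = 0.07133
L = ρ[1 - (K+1)ρ^K + Kρ^(K+1)] / [(1-ρ)(1-ρ^(K+1))]
L = 0.86525 × (1 - 8×0.363071 + 7×0.314147) / ((1 - 0.86525) × (1 - 0.314147)) = 2.7568 customers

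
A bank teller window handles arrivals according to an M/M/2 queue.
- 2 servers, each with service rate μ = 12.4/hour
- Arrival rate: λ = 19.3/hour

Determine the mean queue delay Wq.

Traffic intensity: ρ = λ/(cμ) = 19.3/(2×12.4) = 0.7782
Since ρ = 0.7782 < 1, system is stable.
Offered load a = λ/μ = cρ = 19.3/12.4 = 1.5565
P₀ = [ Σₙ₌₀^1 aⁿ/n! + a^2/(2!(1-ρ)) ]⁻¹
Σ = a^0/0! + a^1/1! = 1.0000 + 1.5565 = 2.5565
a^2/(2!(1-ρ)) = 2.4225/(2 × 0.22177) = 5.4617
P₀ = 1/(2.5565 + 5.4617) = 0.1247
Lq = P₀·a^2·ρ / (2!(1-ρ)²) = 0.12472 × 2.4225 × 0.77823 / (2 × 0.049184) = 2.3903
Wq = Lq/λ = 2.3903/19.3 = 0.1238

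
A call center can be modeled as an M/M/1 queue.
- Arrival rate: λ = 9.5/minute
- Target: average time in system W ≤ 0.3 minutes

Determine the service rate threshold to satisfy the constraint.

For M/M/1: W = 1/(μ-λ)
Need W ≤ 0.3, so 1/(μ-λ) ≤ 0.3
μ - λ ≥ 1/0.3 = 3.3333
μ ≥ 9.5 + 3.3333 = 12.8333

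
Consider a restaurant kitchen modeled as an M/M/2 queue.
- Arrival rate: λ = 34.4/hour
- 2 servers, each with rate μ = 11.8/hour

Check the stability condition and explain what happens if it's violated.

Stability requires ρ = λ/(cμ) < 1
ρ = 34.4/(2 × 11.8) = 34.4/23.60 = 1.4576
Since 1.4576 ≥ 1, the system is UNSTABLE.
Need c > λ/μ = 34.4/11.8 = 2.92.
Minimum servers needed: c = 3.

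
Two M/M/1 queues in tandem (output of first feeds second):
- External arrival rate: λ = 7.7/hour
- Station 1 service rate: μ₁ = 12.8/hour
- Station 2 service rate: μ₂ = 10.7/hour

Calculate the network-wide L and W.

By Jackson's theorem, each station behaves as independent M/M/1.
Station 1: ρ₁ = 7.7/12.8 = 0.6016, L₁ = ρ₁/(1-ρ₁) = λ/(μ₁-λ) = 7.7/5.10 = 1.5098
Station 2: ρ₂ = 7.7/10.7 = 0.7196, L₂ = ρ₂/(1-ρ₂) = λ/(μ₂-λ) = 7.7/3.00 = 2.5667
Total: L = L₁ + L₂ = 1.5098 + 2.5667 = 4.0765
W = L/λ = 4.0765/7.7 = 0.5294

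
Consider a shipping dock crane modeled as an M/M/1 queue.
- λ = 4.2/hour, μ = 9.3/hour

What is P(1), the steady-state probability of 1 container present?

ρ = λ/μ = 4.2/9.3 = 0.4516
P(n) = (1-ρ)ρⁿ
P(1) = (1-0.4516) × 0.4516^1
P(1) = 0.5484 × 0.4516
P(1) = 0.2477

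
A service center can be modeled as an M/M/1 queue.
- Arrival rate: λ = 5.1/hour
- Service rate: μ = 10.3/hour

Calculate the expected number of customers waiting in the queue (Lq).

ρ = λ/μ = 5.1/10.3 = 0.4951
For M/M/1: Lq = λ²/(μ(μ-λ))
Lq = 26.01/(10.3 × 5.20)
Lq = 0.4856 customers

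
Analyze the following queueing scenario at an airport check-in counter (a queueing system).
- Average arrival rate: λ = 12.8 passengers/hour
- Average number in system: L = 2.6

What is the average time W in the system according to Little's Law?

Little's Law: L = λW, so W = L/λ
W = 2.6/12.8 = 0.2031 hours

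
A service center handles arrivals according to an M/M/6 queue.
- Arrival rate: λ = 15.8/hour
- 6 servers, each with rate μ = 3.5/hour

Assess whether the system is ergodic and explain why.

Stability requires ρ = λ/(cμ) < 1
ρ = 15.8/(6 × 3.5) = 15.8/21.00 = 0.7524
Since 0.7524 < 1, the system is STABLE.
The servers are busy 75.24% of the time.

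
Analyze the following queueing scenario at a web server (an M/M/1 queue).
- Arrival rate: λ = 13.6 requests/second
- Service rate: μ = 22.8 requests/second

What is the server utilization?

Server utilization: ρ = λ/μ
ρ = 13.6/22.8 = 0.5965
The server is busy 59.65% of the time.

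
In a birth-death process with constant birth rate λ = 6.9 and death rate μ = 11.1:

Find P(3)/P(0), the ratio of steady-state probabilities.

For constant rates: P(n)/P(0) = (λ/μ)^n
P(3)/P(0) = (6.9/11.1)^3 = 0.6216^3 = 0.2402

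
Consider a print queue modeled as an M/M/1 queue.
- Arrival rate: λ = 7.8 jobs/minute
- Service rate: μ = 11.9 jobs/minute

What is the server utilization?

Server utilization: ρ = λ/μ
ρ = 7.8/11.9 = 0.6555
The server is busy 65.55% of the time.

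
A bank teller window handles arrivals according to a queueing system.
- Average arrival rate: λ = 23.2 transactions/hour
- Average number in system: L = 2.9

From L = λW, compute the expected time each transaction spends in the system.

Little's Law: L = λW, so W = L/λ
W = 2.9/23.2 = 0.1250 hours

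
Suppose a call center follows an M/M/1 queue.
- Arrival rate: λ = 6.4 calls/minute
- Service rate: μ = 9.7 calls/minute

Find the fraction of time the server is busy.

Server utilization: ρ = λ/μ
ρ = 6.4/9.7 = 0.6598
The server is busy 65.98% of the time.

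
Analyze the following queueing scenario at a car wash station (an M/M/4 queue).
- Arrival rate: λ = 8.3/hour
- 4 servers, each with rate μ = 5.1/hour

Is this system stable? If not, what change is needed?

Stability requires ρ = λ/(cμ) < 1
ρ = 8.3/(4 × 5.1) = 8.3/20.40 = 0.4069
Since 0.4069 < 1, the system is STABLE.
The servers are busy 40.69% of the time.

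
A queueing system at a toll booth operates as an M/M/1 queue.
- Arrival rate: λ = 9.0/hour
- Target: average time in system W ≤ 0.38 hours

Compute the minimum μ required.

For M/M/1: W = 1/(μ-λ)
Need W ≤ 0.38, so 1/(μ-λ) ≤ 0.38
μ - λ ≥ 1/0.38 = 2.6316
μ ≥ 9.0 + 2.6316 = 11.6316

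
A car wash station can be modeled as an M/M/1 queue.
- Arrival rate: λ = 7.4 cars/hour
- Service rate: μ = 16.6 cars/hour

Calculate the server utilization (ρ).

Server utilization: ρ = λ/μ
ρ = 7.4/16.6 = 0.4458
The server is busy 44.58% of the time.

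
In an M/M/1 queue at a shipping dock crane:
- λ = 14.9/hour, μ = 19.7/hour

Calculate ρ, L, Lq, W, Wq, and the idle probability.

Step 1: ρ = λ/μ = 14.9/19.7 = 0.7563
Step 2: L = λ/(μ-λ) = 14.9/4.80 = 3.1042
Step 3: Lq = λ²/(μ(μ-λ)) = 222.01/(19.7×4.80) = 2.3478
Step 4: W = 1/(μ-λ) = 1/4.80 = 0.208333
Step 5: Wq = λ/(μ(μ-λ)) = 14.9/(19.7×4.80) = 0.1576
Step 6: P(0) = 1-ρ = 0.2437
Verify: L = λW = 14.9×0.208333 = 3.1042 ✔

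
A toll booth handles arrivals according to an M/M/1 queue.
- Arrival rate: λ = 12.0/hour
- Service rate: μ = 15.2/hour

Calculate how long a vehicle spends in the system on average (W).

First, compute utilization: ρ = λ/μ = 12.0/15.2 = 0.7895
For M/M/1: W = 1/(μ-λ)
W = 1/(15.2-12.0) = 1/3.20
W = 0.3125 hours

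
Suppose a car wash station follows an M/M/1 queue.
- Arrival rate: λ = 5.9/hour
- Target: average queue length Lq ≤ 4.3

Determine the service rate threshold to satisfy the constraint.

For M/M/1: Lq = λ²/(μ(μ-λ))
Need Lq ≤ 4.3, i.e. μ(μ-λ) ≥ λ²/4.3
μ² - 5.9μ - 34.81/4.3 ≥ 0  →  μ² - 5.9μ - 8.09535 ≥ 0
Quadratic formula (positive root): μ = [λ + √(λ² + 4×8.09535)]/2
Discriminant: 34.81 + 4×8.09535 = 67.1914, √67.1914 = 8.1970
μ ≥ (5.9 + 8.1970)/2 = 7.0485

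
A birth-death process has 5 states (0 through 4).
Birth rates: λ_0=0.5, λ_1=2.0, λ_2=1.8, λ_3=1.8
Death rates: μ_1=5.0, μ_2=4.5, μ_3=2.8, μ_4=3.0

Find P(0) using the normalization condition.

Ratios P(n)/P(0) = (λ₀···λₙ₋₁)/(μ₁···μₙ):
P(1)/P(0) = (0.5)/(5.0) = 0.1000
P(2)/P(0) = (0.5×2.0)/(5.0×4.5) = 0.04444
P(3)/P(0) = (0.5×2.0×1.8)/(5.0×4.5×2.8) = 0.02857
P(4)/P(0) = (0.5×2.0×1.8×1.8)/(5.0×4.5×2.8×3.0) = 0.01714

Normalization: ∑ P(n) = 1
P(0) × (1.0000 + 0.1000 + 0.04444 + 0.02857 + 0.01714) = 1
P(0) × 1.1902 = 1
P(0) = 1/1.1902 = 0.8402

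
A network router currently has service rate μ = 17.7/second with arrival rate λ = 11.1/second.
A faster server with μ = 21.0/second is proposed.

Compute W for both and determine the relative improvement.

System 1: ρ₁ = 11.1/17.7 = 0.6271, W₁ = 1/(17.7-11.1) = 0.1515
System 2: ρ₂ = 11.1/21.0 = 0.5286, W₂ = 1/(21.0-11.1) = 0.1010
Improvement: (W₁-W₂)/W₁ = (0.1515-0.1010)/0.1515 = 33.33%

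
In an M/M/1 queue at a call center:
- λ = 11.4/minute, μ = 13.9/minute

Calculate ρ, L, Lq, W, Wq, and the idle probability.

Step 1: ρ = λ/μ = 11.4/13.9 = 0.8201
Step 2: L = λ/(μ-λ) = 11.4/2.50 = 4.5600
Step 3: Lq = λ²/(μ(μ-λ)) = 129.96/(13.9×2.50) = 3.7399
Step 4: W = 1/(μ-λ) = 1/2.50 = 0.4000
Step 5: Wq = λ/(μ(μ-λ)) = 11.4/(13.9×2.50) = 0.3281
Step 6: P(0) = 1-ρ = 0.1799
Verify: L = λW = 11.4×0.4000 = 4.5600 ✔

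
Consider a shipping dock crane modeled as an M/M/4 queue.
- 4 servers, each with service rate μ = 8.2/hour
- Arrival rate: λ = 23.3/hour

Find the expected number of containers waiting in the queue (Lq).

Traffic intensity: ρ = λ/(cμ) = 23.3/(4×8.2) = 0.7104
Since ρ = 0.7104 < 1, system is stable.
Offered load a = λ/μ = cρ = 23.3/8.2 = 2.8415
P₀ = [ Σₙ₌₀^3 aⁿ/n! + a^4/(4!(1-ρ)) ]⁻¹
Σ = a^0/0! + a^1/1! + a^2/2! + a^3/3! = 1.00000 + 2.84146 + 4.03696 + 3.82362 = 11.7020
a^4/(4!(1-ρ)) = 65.1881/(24 × 0.289634) = 9.3779
P₀ = 1/(11.7020 + 9.3779) = 0.04744
Lq = P₀·a^4·ρ / (4!(1-ρ)²) = 0.047438 × 65.1881 × 0.71037 / (24 × 0.083888) = 1.0911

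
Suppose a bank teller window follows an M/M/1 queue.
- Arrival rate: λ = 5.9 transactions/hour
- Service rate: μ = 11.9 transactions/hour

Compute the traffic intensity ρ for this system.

Server utilization: ρ = λ/μ
ρ = 5.9/11.9 = 0.4958
The server is busy 49.58% of the time.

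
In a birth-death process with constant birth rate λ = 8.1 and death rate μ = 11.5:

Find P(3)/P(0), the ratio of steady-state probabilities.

For constant rates: P(n)/P(0) = (λ/μ)^n
P(3)/P(0) = (8.1/11.5)^3 = 0.7043^3 = 0.3494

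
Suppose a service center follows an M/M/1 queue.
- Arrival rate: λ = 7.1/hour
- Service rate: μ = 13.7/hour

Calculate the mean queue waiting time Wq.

First, compute utilization: ρ = λ/μ = 7.1/13.7 = 0.5182
For M/M/1: Wq = λ/(μ(μ-λ))
Wq = 7.1/(13.7 × (13.7-7.1))
Wq = 7.1/(13.7 × 6.60)
Wq = 0.07852 hours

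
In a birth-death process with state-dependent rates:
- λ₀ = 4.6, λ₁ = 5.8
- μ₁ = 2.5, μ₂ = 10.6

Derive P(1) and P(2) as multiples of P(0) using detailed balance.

Balance equations:
State 0: λ₀P₀ = μ₁P₁ → P₁ = (λ₀/μ₁)P₀ = (4.6/2.5)P₀ = 1.8400P₀
State 1: P₂ = (λ₀λ₁)/(μ₁μ₂)P₀ = (4.6×5.8)/(2.5×10.6)P₀ = 1.0068P₀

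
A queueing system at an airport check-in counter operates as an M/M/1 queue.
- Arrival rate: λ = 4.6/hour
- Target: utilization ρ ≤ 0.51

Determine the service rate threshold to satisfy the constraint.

ρ = λ/μ, so μ = λ/ρ
μ ≥ 4.6/0.51 = 9.0196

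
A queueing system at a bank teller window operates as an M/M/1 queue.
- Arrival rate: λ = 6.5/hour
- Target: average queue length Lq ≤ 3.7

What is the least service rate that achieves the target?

For M/M/1: Lq = λ²/(μ(μ-λ))
Need Lq ≤ 3.7, i.e. μ(μ-λ) ≥ λ²/3.7
μ² - 6.5μ - 42.25/3.7 ≥ 0  →  μ² - 6.5μ - 11.41892 ≥ 0
Quadratic formula (positive root): μ = [λ + √(λ² + 4×11.41892)]/2
Discriminant: 42.25 + 4×11.41892 = 87.9257, √87.9257 = 9.3769
μ ≥ (6.5 + 9.3769)/2 = 7.9384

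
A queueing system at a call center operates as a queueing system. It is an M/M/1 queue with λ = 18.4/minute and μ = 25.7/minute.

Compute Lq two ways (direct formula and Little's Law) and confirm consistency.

Method 1 (direct): Lq = λ²/(μ(μ-λ)) = 338.56/(25.7 × 7.30) = 1.8046

Method 2 (Little's Law):
W = 1/(μ-λ) = 1/7.30 = 0.1369863
Wq = W - 1/μ = 0.1369863 - 0.03891051 = 0.098076
Lq = λWq = 18.4 × 0.098076 = 1.8046 ✔ (matches Method 1)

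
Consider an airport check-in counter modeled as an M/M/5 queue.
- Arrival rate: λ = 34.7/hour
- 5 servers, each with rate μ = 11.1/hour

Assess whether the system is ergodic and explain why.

Stability requires ρ = λ/(cμ) < 1
ρ = 34.7/(5 × 11.1) = 34.7/55.50 = 0.6252
Since 0.6252 < 1, the system is STABLE.
The servers are busy 62.52% of the time.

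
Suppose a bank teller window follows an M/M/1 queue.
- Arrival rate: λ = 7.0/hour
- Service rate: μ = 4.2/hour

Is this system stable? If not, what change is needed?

Stability requires ρ = λ/(cμ) < 1
ρ = 7.0/(1 × 4.2) = 7.0/4.20 = 1.6667
Since 1.6667 ≥ 1, the system is UNSTABLE.
Queue grows without bound. Need μ > λ = 7.0.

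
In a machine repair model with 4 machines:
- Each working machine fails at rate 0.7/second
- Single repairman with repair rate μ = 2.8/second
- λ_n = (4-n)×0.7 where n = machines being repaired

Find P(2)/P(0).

P(2)/P(0) = ∏_{i=0}^{2-1} λ_i/μ_{i+1}
= (4-0)×0.7/2.8 × (4-1)×0.7/2.8
= 0.7500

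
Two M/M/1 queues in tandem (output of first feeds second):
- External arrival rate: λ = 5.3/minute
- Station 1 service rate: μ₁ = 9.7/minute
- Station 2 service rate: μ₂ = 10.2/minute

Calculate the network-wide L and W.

By Jackson's theorem, each station behaves as independent M/M/1.
Station 1: ρ₁ = 5.3/9.7 = 0.5464, L₁ = ρ₁/(1-ρ₁) = λ/(μ₁-λ) = 5.3/4.40 = 1.20455
Station 2: ρ₂ = 5.3/10.2 = 0.5196, L₂ = ρ₂/(1-ρ₂) = λ/(μ₂-λ) = 5.3/4.90 = 1.08163
Total: L = L₁ + L₂ = 1.20455 + 1.08163 = 2.2862
W = L/λ = 2.2862/5.3 = 0.4314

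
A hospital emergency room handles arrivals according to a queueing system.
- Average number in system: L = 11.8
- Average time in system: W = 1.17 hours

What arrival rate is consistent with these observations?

Little's Law: L = λW, so λ = L/W
λ = 11.8/1.17 = 10.0855 patients/hour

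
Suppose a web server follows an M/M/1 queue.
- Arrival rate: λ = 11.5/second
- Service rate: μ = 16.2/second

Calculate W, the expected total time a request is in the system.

First, compute utilization: ρ = λ/μ = 11.5/16.2 = 0.7099
For M/M/1: W = 1/(μ-λ)
W = 1/(16.2-11.5) = 1/4.70
W = 0.2128 seconds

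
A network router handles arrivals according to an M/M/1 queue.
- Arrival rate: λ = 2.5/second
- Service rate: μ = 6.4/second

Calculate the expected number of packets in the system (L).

ρ = λ/μ = 2.5/6.4 = 0.3906
For M/M/1: L = λ/(μ-λ)
L = 2.5/(6.4-2.5) = 2.5/3.90
L = 0.6410 packets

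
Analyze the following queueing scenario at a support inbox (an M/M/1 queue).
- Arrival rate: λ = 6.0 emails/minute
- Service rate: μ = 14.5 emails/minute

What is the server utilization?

Server utilization: ρ = λ/μ
ρ = 6.0/14.5 = 0.4138
The server is busy 41.38% of the time.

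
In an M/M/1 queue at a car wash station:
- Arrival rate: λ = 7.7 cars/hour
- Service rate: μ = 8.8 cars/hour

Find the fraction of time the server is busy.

Server utilization: ρ = λ/μ
ρ = 7.7/8.8 = 0.8750
The server is busy 87.50% of the time.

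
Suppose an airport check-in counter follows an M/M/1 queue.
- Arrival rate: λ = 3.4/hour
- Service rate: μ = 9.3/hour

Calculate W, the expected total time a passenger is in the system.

First, compute utilization: ρ = λ/μ = 3.4/9.3 = 0.3656
For M/M/1: W = 1/(μ-λ)
W = 1/(9.3-3.4) = 1/5.90
W = 0.1695 hours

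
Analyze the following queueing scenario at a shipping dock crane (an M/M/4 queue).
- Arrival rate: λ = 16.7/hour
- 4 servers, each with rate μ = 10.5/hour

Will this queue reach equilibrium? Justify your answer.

Stability requires ρ = λ/(cμ) < 1
ρ = 16.7/(4 × 10.5) = 16.7/42.00 = 0.3976
Since 0.3976 < 1, the system is STABLE.
The servers are busy 39.76% of the time.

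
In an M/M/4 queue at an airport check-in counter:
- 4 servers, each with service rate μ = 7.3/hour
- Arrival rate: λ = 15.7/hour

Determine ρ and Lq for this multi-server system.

Traffic intensity: ρ = λ/(cμ) = 15.7/(4×7.3) = 0.5377
Since ρ = 0.5377 < 1, system is stable.
Offered load a = λ/μ = cρ = 15.7/7.3 = 2.1507
P₀ = [ Σₙ₌₀^3 aⁿ/n! + a^4/(4!(1-ρ)) ]⁻¹
Σ = a^0/0! + a^1/1! + a^2/2! + a^3/3! = 1.0000 + 2.1507 + 2.3127 + 1.6580 = 7.1214
a^4/(4!(1-ρ)) = 21.3947/(24 × 0.46233) = 1.9282
P₀ = 1/(7.1214 + 1.9282) = 0.1105
Lq = P₀·a^4·ρ / (4!(1-ρ)²) = 0.11050 × 21.3947 × 0.53767 / (24 × 0.21375) = 0.2478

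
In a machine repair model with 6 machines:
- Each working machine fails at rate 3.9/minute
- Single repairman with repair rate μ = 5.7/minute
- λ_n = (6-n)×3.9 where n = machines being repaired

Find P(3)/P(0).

P(3)/P(0) = ∏_{i=0}^{3-1} λ_i/μ_{i+1}
= (6-0)×3.9/5.7 × (6-1)×3.9/5.7 × (6-2)×3.9/5.7
= 38.4371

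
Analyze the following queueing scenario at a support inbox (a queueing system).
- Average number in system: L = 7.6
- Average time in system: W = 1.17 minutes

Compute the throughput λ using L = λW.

Little's Law: L = λW, so λ = L/W
λ = 7.6/1.17 = 6.4957 emails/minute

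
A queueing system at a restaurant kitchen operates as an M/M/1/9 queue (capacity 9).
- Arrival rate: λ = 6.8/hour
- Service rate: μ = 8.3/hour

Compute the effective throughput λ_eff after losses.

ρ = λ/μ = 6.8/8.3 = 0.819277
P₀ = (1-ρ)/(1-ρ^(K+1)) = (1-0.819277)/(1-0.819277^10) = 0.1807/0.8638 = 0.2092
P_K = P₀×ρ^K = 0.2092 × 0.819277^9 = 0.2092 × 0.1663 = 0.03479
λ_eff = λ(1-P_K) = 6.8 × (1 - 0.03479) = 6.8 × 0.9652 = 6.5634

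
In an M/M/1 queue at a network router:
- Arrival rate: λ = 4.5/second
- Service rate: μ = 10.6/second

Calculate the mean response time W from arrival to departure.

First, compute utilization: ρ = λ/μ = 4.5/10.6 = 0.4245
For M/M/1: W = 1/(μ-λ)
W = 1/(10.6-4.5) = 1/6.10
W = 0.1639 seconds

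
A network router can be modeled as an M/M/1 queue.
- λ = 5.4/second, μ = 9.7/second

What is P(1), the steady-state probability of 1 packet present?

ρ = λ/μ = 5.4/9.7 = 0.5567
P(n) = (1-ρ)ρⁿ
P(1) = (1-0.5567) × 0.5567^1
P(1) = 0.4433 × 0.5567
P(1) = 0.2468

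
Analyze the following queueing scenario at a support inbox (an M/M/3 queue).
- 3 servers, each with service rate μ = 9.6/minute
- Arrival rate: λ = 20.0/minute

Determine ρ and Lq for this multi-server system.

Traffic intensity: ρ = λ/(cμ) = 20.0/(3×9.6) = 0.6944
Since ρ = 0.6944 < 1, system is stable.
Offered load a = λ/μ = cρ = 20.0/9.6 = 2.0833
P₀ = [ Σₙ₌₀^2 aⁿ/n! + a^3/(3!(1-ρ)) ]⁻¹
Σ = a^0/0! + a^1/1! + a^2/2! = 1.00000 + 2.08333 + 2.17014 = 5.2535
a^3/(3!(1-ρ)) = 9.04225/(6 × 0.305556) = 4.9321
P₀ = 1/(5.2535 + 4.9321) = 0.09818
Lq = P₀·a^3·ρ / (3!(1-ρ)²) = 0.09818 × 9.0422 × 0.6944 / (6 × 0.09336) = 1.1005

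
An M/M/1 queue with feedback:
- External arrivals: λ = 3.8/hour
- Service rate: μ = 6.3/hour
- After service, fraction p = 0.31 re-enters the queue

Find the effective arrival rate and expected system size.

Effective arrival rate: λ_eff = λ/(1-p) = 3.8/(1-0.31) = 3.8/0.69 = 5.507246
ρ = λ_eff/μ = 5.507246/6.3 = 0.874166
L = ρ/(1-ρ) = 0.874166/(1-0.874166) = 6.9470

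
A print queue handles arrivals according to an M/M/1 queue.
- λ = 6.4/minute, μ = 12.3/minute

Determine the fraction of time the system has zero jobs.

ρ = λ/μ = 6.4/12.3 = 0.5203
P(0) = 1 - ρ = 1 - 0.5203 = 0.4797
The server is idle 47.97% of the time.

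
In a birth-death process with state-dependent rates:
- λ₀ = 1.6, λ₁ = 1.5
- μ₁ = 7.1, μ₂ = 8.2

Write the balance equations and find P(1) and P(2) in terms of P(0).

Balance equations:
State 0: λ₀P₀ = μ₁P₁ → P₁ = (λ₀/μ₁)P₀ = (1.6/7.1)P₀ = 0.2254P₀
State 1: P₂ = (λ₀λ₁)/(μ₁μ₂)P₀ = (1.6×1.5)/(7.1×8.2)P₀ = 0.04122P₀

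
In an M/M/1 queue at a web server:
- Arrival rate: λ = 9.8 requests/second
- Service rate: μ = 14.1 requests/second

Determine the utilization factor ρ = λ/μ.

Server utilization: ρ = λ/μ
ρ = 9.8/14.1 = 0.6950
The server is busy 69.50% of the time.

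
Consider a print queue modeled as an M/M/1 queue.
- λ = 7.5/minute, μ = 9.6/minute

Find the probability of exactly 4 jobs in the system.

ρ = λ/μ = 7.5/9.6 = 0.7812
P(n) = (1-ρ)ρⁿ
P(4) = (1-0.7812) × 0.7812^4
P(4) = 0.21880 × 0.37243
P(4) = 0.08149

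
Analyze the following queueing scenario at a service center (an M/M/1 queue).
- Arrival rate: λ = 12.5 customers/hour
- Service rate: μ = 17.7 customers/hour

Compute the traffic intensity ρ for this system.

Server utilization: ρ = λ/μ
ρ = 12.5/17.7 = 0.7062
The server is busy 70.62% of the time.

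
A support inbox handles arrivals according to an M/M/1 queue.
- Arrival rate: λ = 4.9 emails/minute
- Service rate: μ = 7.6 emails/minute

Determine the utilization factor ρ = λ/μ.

Server utilization: ρ = λ/μ
ρ = 4.9/7.6 = 0.6447
The server is busy 64.47% of the time.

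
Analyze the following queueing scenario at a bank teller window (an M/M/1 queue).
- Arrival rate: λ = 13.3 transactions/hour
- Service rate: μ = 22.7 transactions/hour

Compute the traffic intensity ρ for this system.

Server utilization: ρ = λ/μ
ρ = 13.3/22.7 = 0.5859
The server is busy 58.59% of the time.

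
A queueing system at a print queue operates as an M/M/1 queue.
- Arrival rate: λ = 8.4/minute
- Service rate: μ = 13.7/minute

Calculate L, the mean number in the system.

ρ = λ/μ = 8.4/13.7 = 0.6131
For M/M/1: L = λ/(μ-λ)
L = 8.4/(13.7-8.4) = 8.4/5.30
L = 1.5849 jobs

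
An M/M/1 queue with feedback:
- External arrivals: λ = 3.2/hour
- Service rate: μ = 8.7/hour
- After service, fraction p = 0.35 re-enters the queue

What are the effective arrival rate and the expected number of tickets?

Effective arrival rate: λ_eff = λ/(1-p) = 3.2/(1-0.35) = 3.2/0.65 = 4.9231
ρ = λ_eff/μ = 4.9231/8.7 = 0.56587
L = ρ/(1-ρ) = 0.56587/(1-0.56587) = 1.3035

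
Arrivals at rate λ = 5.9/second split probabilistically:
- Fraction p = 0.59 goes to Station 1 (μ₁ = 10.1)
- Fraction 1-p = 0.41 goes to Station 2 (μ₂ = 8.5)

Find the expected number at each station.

Effective rates: λ₁ = 5.9×0.59 = 3.481, λ₂ = 5.9×0.41 = 2.419
Station 1: ρ₁ = 3.481/10.1 = 0.34465, L₁ = ρ₁/(1-ρ₁) = 0.34465/(1-0.34465) = 0.5259
Station 2: ρ₂ = 2.419/8.5 = 0.2846, L₂ = ρ₂/(1-ρ₂) = 0.2846/(1-0.2846) = 0.3978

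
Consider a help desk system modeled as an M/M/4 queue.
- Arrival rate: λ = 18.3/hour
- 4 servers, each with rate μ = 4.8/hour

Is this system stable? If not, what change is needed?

Stability requires ρ = λ/(cμ) < 1
ρ = 18.3/(4 × 4.8) = 18.3/19.20 = 0.9531
Since 0.9531 < 1, the system is STABLE.
The servers are busy 95.31% of the time.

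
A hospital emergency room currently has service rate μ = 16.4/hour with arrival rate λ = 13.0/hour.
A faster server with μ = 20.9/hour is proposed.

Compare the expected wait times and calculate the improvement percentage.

System 1: ρ₁ = 13.0/16.4 = 0.7927, W₁ = 1/(16.4-13.0) = 0.29412
System 2: ρ₂ = 13.0/20.9 = 0.6220, W₂ = 1/(20.9-13.0) = 0.12658
Improvement: (W₁-W₂)/W₁ = (0.29412-0.12658)/0.29412 = 56.96%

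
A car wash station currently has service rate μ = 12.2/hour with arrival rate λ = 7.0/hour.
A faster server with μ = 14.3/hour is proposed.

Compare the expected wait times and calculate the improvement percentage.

System 1: ρ₁ = 7.0/12.2 = 0.5738, W₁ = 1/(12.2-7.0) = 0.19231
System 2: ρ₂ = 7.0/14.3 = 0.4895, W₂ = 1/(14.3-7.0) = 0.13699
Improvement: (W₁-W₂)/W₁ = (0.19231-0.13699)/0.19231 = 28.77%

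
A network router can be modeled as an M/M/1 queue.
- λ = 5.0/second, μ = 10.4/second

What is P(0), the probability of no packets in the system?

ρ = λ/μ = 5.0/10.4 = 0.4808
P(0) = 1 - ρ = 1 - 0.4808 = 0.5192
The server is idle 51.92% of the time.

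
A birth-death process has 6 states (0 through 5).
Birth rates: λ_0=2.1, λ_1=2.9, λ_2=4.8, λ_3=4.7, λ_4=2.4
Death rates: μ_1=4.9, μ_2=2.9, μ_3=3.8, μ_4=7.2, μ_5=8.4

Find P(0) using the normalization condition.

Ratios P(n)/P(0) = (λ₀···λₙ₋₁)/(μ₁···μₙ):
P(1)/P(0) = (2.1)/(4.9) = 0.42857
P(2)/P(0) = (2.1×2.9)/(4.9×2.9) = 0.42857
P(3)/P(0) = (2.1×2.9×4.8)/(4.9×2.9×3.8) = 0.54135
P(4)/P(0) = (2.1×2.9×4.8×4.7)/(4.9×2.9×3.8×7.2) = 0.35338
P(5)/P(0) = (2.1×2.9×4.8×4.7×2.4)/(4.9×2.9×3.8×7.2×8.4) = 0.10097

Normalization: ∑ P(n) = 1
P(0) × (1.0000 + 0.42857 + 0.42857 + 0.54135 + 0.35338 + 0.10097) = 1
P(0) × 2.8528 = 1
P(0) = 1/2.8528 = 0.3505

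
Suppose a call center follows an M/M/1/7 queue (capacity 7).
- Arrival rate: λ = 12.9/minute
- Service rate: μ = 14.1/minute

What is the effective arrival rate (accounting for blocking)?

ρ = λ/μ = 12.9/14.1 = 0.9149
P₀ = (1-ρ)/(1-ρ^(K+1)) = (1-0.9149)/(1-0.9149^8) = 0.08510/0.5091 = 0.1672
P_K = P₀×ρ^K = 0.16716 × 0.9149^7 = 0.16716 × 0.53656 = 0.08969
λ_eff = λ(1-P_K) = 12.9 × (1 - 0.08969) = 12.9 × 0.91031 = 11.7430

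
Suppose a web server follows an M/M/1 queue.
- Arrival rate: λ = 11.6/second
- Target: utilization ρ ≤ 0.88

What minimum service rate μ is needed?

ρ = λ/μ, so μ = λ/ρ
μ ≥ 11.6/0.88 = 13.1818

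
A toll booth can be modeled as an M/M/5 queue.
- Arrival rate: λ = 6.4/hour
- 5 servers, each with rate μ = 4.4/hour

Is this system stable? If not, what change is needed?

Stability requires ρ = λ/(cμ) < 1
ρ = 6.4/(5 × 4.4) = 6.4/22.00 = 0.2909
Since 0.2909 < 1, the system is STABLE.
The servers are busy 29.09% of the time.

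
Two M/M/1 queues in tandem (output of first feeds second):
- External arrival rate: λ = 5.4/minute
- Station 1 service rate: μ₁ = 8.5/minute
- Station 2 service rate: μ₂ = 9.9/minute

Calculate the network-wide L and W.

By Jackson's theorem, each station behaves as independent M/M/1.
Station 1: ρ₁ = 5.4/8.5 = 0.6353, L₁ = ρ₁/(1-ρ₁) = λ/(μ₁-λ) = 5.4/3.10 = 1.7419
Station 2: ρ₂ = 5.4/9.9 = 0.5455, L₂ = ρ₂/(1-ρ₂) = λ/(μ₂-λ) = 5.4/4.50 = 1.2000
Total: L = L₁ + L₂ = 1.7419 + 1.2000 = 2.9419
W = L/λ = 2.9419/5.4 = 0.5448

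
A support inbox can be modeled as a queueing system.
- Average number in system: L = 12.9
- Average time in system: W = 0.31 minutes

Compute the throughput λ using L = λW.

Little's Law: L = λW, so λ = L/W
λ = 12.9/0.31 = 41.6129 emails/minute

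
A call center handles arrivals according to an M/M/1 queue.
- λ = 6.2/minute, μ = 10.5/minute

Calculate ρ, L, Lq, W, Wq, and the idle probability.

Step 1: ρ = λ/μ = 6.2/10.5 = 0.5905
Step 2: L = λ/(μ-λ) = 6.2/4.30 = 1.4419
Step 3: Lq = λ²/(μ(μ-λ)) = 38.44/(10.5×4.30) = 0.8514
Step 4: W = 1/(μ-λ) = 1/4.30 = 0.23256
Step 5: Wq = λ/(μ(μ-λ)) = 6.2/(10.5×4.30) = 0.1373
Step 6: P(0) = 1-ρ = 0.4095
Verify: L = λW = 6.2×0.23256 = 1.4419 ✔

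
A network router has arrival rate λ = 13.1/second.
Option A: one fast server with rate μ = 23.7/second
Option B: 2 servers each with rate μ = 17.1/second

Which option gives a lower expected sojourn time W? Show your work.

Option A: single server μ = 23.7 (M/M/1)
  ρ_A = 13.1/23.7 = 0.5527
  W_A = 1/(μ-λ) = 1/(23.7-13.1) = 1/10.60 = 0.09434

Option B: 2 servers μ = 17.1 (M/M/2)
  ρ_B = λ/(cμ) = 13.1/(2×17.1) = 0.3830
  Offered load a = λ/μ = cρ = 13.1/17.1 = 0.7661
  P₀ = [ Σₙ₌₀^1 aⁿ/n! + a^2/(2!(1-ρ)) ]⁻¹
  Σ = a^0/0! + a^1/1! = 1.0000 + 0.7661 = 1.7661
  a^2/(2!(1-ρ)) = 0.5869/(2 × 0.6170) = 0.4756
  P₀ = 1/(1.7661 + 0.4756) = 0.4461
  Lq = P₀·a^2·ρ / (2!(1-ρ)²) = 0.4461 × 0.5869 × 0.3830 / (2 × 0.3806) = 0.1317
  Wq_B = Lq/λ = 0.13173/13.1 = 0.01006
  W_B = Wq_B + 1/μ = 0.01006 + 0.05848 = 0.06854

Since W_B = 0.06854 < W_A = 0.09434, Option B (multiple servers) has the shorter time in system.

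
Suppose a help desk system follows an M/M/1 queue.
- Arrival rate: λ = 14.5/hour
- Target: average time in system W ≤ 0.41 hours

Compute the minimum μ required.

For M/M/1: W = 1/(μ-λ)
Need W ≤ 0.41, so 1/(μ-λ) ≤ 0.41
μ - λ ≥ 1/0.41 = 2.4390
μ ≥ 14.5 + 2.4390 = 16.9390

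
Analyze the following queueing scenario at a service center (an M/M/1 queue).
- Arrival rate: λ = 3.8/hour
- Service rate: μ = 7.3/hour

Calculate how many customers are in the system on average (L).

ρ = λ/μ = 3.8/7.3 = 0.5205
For M/M/1: L = λ/(μ-λ)
L = 3.8/(7.3-3.8) = 3.8/3.50
L = 1.0857 customers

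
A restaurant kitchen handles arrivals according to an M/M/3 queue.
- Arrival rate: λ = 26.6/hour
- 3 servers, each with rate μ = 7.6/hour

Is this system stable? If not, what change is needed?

Stability requires ρ = λ/(cμ) < 1
ρ = 26.6/(3 × 7.6) = 26.6/22.80 = 1.1667
Since 1.1667 ≥ 1, the system is UNSTABLE.
Need c > λ/μ = 26.6/7.6 = 3.50.
Minimum servers needed: c = 4.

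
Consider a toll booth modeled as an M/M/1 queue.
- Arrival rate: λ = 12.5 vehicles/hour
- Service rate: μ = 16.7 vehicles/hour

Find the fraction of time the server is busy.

Server utilization: ρ = λ/μ
ρ = 12.5/16.7 = 0.7485
The server is busy 74.85% of the time.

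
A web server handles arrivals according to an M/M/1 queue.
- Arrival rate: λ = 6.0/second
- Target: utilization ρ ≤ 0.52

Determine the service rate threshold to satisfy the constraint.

ρ = λ/μ, so μ = λ/ρ
μ ≥ 6.0/0.52 = 11.5385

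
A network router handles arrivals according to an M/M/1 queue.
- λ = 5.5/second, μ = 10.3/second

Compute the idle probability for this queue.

ρ = λ/μ = 5.5/10.3 = 0.5340
P(0) = 1 - ρ = 1 - 0.5340 = 0.4660
The server is idle 46.60% of the time.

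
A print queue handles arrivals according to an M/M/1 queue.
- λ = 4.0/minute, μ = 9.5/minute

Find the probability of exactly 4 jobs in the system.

ρ = λ/μ = 4.0/9.5 = 0.4211
P(n) = (1-ρ)ρⁿ
P(4) = (1-0.4211) × 0.4211^4
P(4) = 0.5789 × 0.03144
P(4) = 0.01820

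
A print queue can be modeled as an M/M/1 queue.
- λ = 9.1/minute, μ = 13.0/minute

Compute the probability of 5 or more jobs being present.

ρ = λ/μ = 9.1/13.0 = 0.7000
P(N ≥ n) = ρⁿ
P(N ≥ 5) = 0.7000^5
P(N ≥ 5) = 0.1681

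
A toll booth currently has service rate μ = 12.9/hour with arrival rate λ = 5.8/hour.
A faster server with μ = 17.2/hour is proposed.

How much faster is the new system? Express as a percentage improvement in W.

System 1: ρ₁ = 5.8/12.9 = 0.4496, W₁ = 1/(12.9-5.8) = 0.14085
System 2: ρ₂ = 5.8/17.2 = 0.3372, W₂ = 1/(17.2-5.8) = 0.087719
Improvement: (W₁-W₂)/W₁ = (0.14085-0.087719)/0.14085 = 37.72%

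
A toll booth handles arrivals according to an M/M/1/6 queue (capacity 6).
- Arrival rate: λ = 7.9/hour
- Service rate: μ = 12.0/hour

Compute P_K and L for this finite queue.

ρ = λ/μ = 7.9/12.0 = 0.65833
P₀ = (1-ρ)/(1-ρ^(K+1)) = (1-0.65833)/(1-0.65833^7) = 0.34167/0.94641 = 0.3610
P_K = P₀×ρ^K = 0.3610 × 0.65833^6 = 0.3610 × 0.08141 = 0.02939
Blocking probability P_6 = 0.02939 (2.94%)
L = ρ[1 - (K+1)ρ^K + Kρ^(K+1)] / [(1-ρ)(1-ρ^(K+1))]
L = 0.65833 × (1 - 7×0.081407 + 6×0.053593) / ((1 - 0.65833) × (1 - 0.053593)) = 1.5304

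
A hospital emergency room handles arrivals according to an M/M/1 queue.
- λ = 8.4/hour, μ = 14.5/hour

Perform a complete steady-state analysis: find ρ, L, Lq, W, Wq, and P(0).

Step 1: ρ = λ/μ = 8.4/14.5 = 0.5793
Step 2: L = λ/(μ-λ) = 8.4/6.10 = 1.3770
Step 3: Lq = λ²/(μ(μ-λ)) = 70.56/(14.5×6.10) = 0.7977
Step 4: W = 1/(μ-λ) = 1/6.10 = 0.16393
Step 5: Wq = λ/(μ(μ-λ)) = 8.4/(14.5×6.10) = 0.09497
Step 6: P(0) = 1-ρ = 0.4207
Verify: L = λW = 8.4×0.16393 = 1.3770 ✔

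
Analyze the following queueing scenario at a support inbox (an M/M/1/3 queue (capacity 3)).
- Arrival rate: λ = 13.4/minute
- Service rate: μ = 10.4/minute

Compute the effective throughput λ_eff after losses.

ρ = λ/μ = 13.4/10.4 = 1.2885
P₀ = (1-ρ)/(1-ρ^(K+1)) = (1-1.2885)/(1-1.2885^4) = -0.2885/-1.7564 = 0.1643
P_K = P₀×ρ^K = 0.16426 × 1.2885^3 = 0.16426 × 2.1392 = 0.3514
λ_eff = λ(1-P_K) = 13.4 × (1 - 0.35137) = 13.4 × 0.64863 = 8.6916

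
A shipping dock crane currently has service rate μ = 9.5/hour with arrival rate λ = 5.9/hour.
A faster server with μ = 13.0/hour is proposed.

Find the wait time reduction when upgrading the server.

System 1: ρ₁ = 5.9/9.5 = 0.6211, W₁ = 1/(9.5-5.9) = 0.277778
System 2: ρ₂ = 5.9/13.0 = 0.4538, W₂ = 1/(13.0-5.9) = 0.140845
Improvement: (W₁-W₂)/W₁ = (0.277778-0.140845)/0.277778 = 49.30%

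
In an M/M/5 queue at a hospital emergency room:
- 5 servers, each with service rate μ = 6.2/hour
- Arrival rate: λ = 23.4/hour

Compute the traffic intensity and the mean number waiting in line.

Traffic intensity: ρ = λ/(cμ) = 23.4/(5×6.2) = 0.7548
Since ρ = 0.7548 < 1, system is stable.
Offered load a = λ/μ = cρ = 23.4/6.2 = 3.7742
P₀ = [ Σₙ₌₀^4 aⁿ/n! + a^5/(5!(1-ρ)) ]⁻¹
Σ = a^0/0! + a^1/1! + a^2/2! + a^3/3! + a^4/4! = 1.00000 + 3.77419 + 7.12227 + 8.96027 + 8.45445 = 29.3112
a^5/(5!(1-ρ)) = 765.8097/(120 × 0.245161) = 26.0308
P₀ = 1/(29.3112 + 26.0308) = 0.01807
Lq = P₀·a^5·ρ / (5!(1-ρ)²) = 0.018069 × 765.8097 × 0.75484 / (120 × 0.060104) = 1.4482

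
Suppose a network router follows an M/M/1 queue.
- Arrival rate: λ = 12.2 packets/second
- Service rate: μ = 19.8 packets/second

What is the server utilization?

Server utilization: ρ = λ/μ
ρ = 12.2/19.8 = 0.6162
The server is busy 61.62% of the time.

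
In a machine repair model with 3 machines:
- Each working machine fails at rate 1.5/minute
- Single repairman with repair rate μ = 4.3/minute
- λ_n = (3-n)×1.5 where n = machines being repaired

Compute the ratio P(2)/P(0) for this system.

P(2)/P(0) = ∏_{i=0}^{2-1} λ_i/μ_{i+1}
= (3-0)×1.5/4.3 × (3-1)×1.5/4.3
= 0.7301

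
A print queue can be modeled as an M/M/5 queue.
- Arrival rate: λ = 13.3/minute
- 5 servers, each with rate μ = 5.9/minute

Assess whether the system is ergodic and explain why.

Stability requires ρ = λ/(cμ) < 1
ρ = 13.3/(5 × 5.9) = 13.3/29.50 = 0.4508
Since 0.4508 < 1, the system is STABLE.
The servers are busy 45.08% of the time.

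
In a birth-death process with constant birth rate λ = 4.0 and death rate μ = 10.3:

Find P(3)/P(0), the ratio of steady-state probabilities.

For constant rates: P(n)/P(0) = (λ/μ)^n
P(3)/P(0) = (4.0/10.3)^3 = 0.38835^3 = 0.05857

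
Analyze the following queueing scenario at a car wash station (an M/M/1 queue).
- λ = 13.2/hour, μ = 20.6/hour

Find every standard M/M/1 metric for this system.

Step 1: ρ = λ/μ = 13.2/20.6 = 0.6408
Step 2: L = λ/(μ-λ) = 13.2/7.40 = 1.7838
Step 3: Lq = λ²/(μ(μ-λ)) = 174.24/(20.6×7.40) = 1.1430
Step 4: W = 1/(μ-λ) = 1/7.40 = 0.13514
Step 5: Wq = λ/(μ(μ-λ)) = 13.2/(20.6×7.40) = 0.08659
Step 6: P(0) = 1-ρ = 0.3592
Verify: L = λW = 13.2×0.13514 = 1.7838 ✔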